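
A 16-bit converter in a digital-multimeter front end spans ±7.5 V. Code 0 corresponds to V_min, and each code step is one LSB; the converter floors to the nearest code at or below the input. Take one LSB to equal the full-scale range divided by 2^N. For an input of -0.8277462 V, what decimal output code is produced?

29151

The full-scale span is 7.5 − (-7.5) = 15 V. LSB = 15 V / 2^16 ≈ 228.9 µV.
V_in − V_min = -0.8277462 − (-7.5) = 6.6722538 V.
Divide by LSB: 6.6722538 × 65536/15 = 29151.5217.
Truncating gives code 29151.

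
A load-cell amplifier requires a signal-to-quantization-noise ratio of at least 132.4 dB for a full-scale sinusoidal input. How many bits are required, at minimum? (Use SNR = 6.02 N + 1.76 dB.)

6.02 N + 1.76 ≥ 132.4 gives N ≥ 21.701, so the minimum integer is 22.

22 bits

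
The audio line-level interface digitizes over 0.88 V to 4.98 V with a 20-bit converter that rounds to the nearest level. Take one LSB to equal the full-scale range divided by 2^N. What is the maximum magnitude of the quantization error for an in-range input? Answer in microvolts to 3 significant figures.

1.96 µV

The full-scale span is 4.98 − (0.88) = 4.1 V.
One LSB is 4.1 V / 1048576 = 3.9101 µV.
Worst-case error for round-to-nearest is half an LSB: 1.96 µV.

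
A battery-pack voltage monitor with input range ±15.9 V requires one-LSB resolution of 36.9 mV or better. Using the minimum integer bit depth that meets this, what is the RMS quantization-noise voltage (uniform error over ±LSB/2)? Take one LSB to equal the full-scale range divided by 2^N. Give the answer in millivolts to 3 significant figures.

8.96 mV

The full-scale span is 15.9 − (-15.9) = 31.8 V.
Need 2^N ≥ 31.8 V / 36.9 mV = 861.8 → N_min = 10.
One LSB is 31.8 V / 1024 = 31.055 mV.
V_rms = LSB/√12 = 8.96 mV.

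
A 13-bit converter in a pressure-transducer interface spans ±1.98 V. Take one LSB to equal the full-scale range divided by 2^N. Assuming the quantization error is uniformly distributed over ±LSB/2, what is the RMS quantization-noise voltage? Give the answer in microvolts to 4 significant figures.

139.5 µV

The full-scale span is 1.98 − (-1.98) = 3.96 V.
Step size = 3.96/8192 V = 483.398 µV.
V_rms = LSB/√12 = 483.398 µV / √12 = 139.5 µV.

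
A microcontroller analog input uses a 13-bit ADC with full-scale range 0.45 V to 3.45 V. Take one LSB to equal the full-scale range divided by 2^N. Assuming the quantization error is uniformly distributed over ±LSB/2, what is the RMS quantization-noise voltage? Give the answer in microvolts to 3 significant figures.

The full-scale span is 3.45 − (0.45) = 3 V.
LSB = 3 V / 2^13 = 366.21 µV.
σ_q = LSB/√12 = 366.21 µV/3.4641 = 106 µV.

106 µV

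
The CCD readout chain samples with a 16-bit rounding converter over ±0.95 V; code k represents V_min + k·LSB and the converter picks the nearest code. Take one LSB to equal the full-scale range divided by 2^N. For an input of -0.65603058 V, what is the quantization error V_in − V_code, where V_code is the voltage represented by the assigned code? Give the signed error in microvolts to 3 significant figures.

−6.41 µV

Full-scale range = 0.95 V − (-0.95 V) = 1.9 V. LSB = 1.9 V / 2^16 ≈ 28.99 µV.
(-0.65603058 − (-0.95)) / LSB = 0.29396942 × 65536/1.9 = 10139.7789. Nearest integer: k = 10140.
V_code = -0.95 + (10140/65536) × 1.9 = -0.65602416992 V.
e = -0.65603058 − (-0.65602416992) = −6.41 µV.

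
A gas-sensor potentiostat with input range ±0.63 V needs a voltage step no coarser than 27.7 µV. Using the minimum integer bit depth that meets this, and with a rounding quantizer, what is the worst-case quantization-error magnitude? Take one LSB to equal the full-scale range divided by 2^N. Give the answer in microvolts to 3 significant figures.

The full-scale span is 0.63 − (-0.63) = 1.26 V.
Need 2^N ≥ 1.26 V / 27.7 µV = 45490 → N_min = 16.
Step size = 1.26/65536 V = 19.226 µV.
Max error for round-to-nearest is LSB/2 = 9.61 µV.

9.61 µV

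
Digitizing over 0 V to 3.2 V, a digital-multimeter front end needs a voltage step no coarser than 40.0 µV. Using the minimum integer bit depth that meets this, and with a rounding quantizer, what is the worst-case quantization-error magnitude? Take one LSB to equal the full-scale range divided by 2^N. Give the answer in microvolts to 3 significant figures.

12.2 µV

Full-scale range = 3.2 V.
Required number of levels: 3.2/40.0 µV = 80000; smallest N with 2^N ≥ that is 17.
Step size = 3.2/131072 V = 24.414 µV.
Half an LSB is 12.2 µV.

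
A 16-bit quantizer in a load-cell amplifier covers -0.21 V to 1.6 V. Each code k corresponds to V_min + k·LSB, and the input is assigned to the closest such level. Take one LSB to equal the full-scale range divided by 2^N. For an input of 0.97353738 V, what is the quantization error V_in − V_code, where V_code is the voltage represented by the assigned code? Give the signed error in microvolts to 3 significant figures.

Full-scale range = 1.6 V − (-0.21 V) = 1.81 V. LSB = 1.81 V / 2^16 ≈ 27.62 µV.
(0.97353738 − (-0.21)) / LSB = 1.18353738 × 65536/1.81 = 42853.2076. Nearest integer: k = 42853.
Reconstructed level: -0.21 + 42853 × 1.81/65536 V = 0.97353164673 V.
e = 0.97353738 − (0.97353164673) = +5.73 µV.

+5.73 µV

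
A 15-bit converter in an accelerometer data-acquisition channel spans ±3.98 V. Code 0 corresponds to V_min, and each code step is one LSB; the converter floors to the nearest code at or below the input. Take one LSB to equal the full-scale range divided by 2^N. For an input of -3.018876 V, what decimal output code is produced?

3956

The full-scale span is 3.98 − (-3.98) = 7.96 V. LSB = 7.96 V / 2^15 ≈ 242.9 µV.
code = ⌊(V_in − V_min)/LSB⌋ = ⌊(V_in − V_min) × 2^15 / range⌋
     = ⌊(-3.018876 − (-3.98)) × 32768 / 7.96⌋ = ⌊0.961124 × 32768/7.96⌋
     = ⌊3956.547⌋ = 3956.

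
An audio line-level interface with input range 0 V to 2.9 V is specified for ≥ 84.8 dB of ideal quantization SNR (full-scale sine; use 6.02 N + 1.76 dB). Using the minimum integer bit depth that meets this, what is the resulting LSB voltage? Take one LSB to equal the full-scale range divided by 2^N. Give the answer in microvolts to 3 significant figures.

177 µV

Span = 2.9 V.
N ≥ (84.8 − 1.76)/6.02 = 13.794 → N_min = 14.
Step size = 2.9/16384 V = 177 µV.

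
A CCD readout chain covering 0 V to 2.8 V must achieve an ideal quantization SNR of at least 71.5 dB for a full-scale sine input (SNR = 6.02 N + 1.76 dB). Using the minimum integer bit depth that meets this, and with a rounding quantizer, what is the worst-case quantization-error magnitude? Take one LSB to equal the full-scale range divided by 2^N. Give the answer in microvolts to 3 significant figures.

342 µV

Full-scale range = 2.8 V.
6.02 N + 1.76 ≥ 71.5 gives N ≥ 11.585, so the minimum integer is 12.
One LSB is 2.8 V / 4096 = 0.68359 mV.
Half an LSB is 342 µV.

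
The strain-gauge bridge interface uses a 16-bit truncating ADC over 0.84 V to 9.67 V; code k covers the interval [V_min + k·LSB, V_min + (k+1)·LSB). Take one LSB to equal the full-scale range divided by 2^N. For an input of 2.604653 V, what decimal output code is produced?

13097

Full-scale range = 9.67 V − (0.84 V) = 8.83 V. LSB = 8.83 V / 2^16 ≈ 134.7 µV.
(V_in − V_min) × 2^16/range = (2.604653 − (0.84)) × 65536/8.83 = 13097.203.
Floor → code = 13097.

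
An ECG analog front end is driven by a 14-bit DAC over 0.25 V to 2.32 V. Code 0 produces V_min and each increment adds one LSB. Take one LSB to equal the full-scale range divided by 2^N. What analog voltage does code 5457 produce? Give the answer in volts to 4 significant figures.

Span: 2.32 V − (0.25 V) = 2.07 V. LSB = 2.07 V / 2^14.
Output = V_min + (5457/16384) × range = 0.25 + 0.333069 × 2.07 V
      = 0.25 V + 0.689453 V = 0.939453 V.

0.9395 V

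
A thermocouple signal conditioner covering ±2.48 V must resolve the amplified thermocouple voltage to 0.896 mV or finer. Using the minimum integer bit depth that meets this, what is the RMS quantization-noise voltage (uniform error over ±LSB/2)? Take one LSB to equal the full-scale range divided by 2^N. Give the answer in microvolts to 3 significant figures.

175 µV

Full-scale range = 2.48 V − (-2.48 V) = 4.96 V.
Need 2^N ≥ 4.96 V / 0.896 mV = 5536 → N_min = 13.
One LSB is 4.96 V / 8192 = 0.60547 mV.
V_rms = LSB/√12 = 175 µV.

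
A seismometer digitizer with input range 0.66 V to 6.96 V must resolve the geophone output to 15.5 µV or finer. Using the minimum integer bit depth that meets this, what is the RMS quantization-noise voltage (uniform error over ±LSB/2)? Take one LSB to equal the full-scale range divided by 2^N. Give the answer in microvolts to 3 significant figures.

Range = 6.96 − (0.66) = 6.3 V.
6.3 V / 15.5 µV = 406500. Since 2^18 = 262144 and 2^19 = 524288, N = 19.
LSB = 6.3 V ÷ 2^19 = 6.3/524288 V = 12.016 µV.
RMS noise = LSB/√12 = 3.47 µV.

3.47 µV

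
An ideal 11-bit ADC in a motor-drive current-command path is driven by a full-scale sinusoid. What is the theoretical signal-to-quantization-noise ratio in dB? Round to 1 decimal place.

68.0 dB

SNR = 6.02·11 + 1.76 = 67.98 dB.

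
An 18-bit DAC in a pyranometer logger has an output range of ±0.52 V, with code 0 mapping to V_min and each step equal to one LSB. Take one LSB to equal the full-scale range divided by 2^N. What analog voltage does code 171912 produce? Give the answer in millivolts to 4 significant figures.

Full-scale range = 0.52 V − (-0.52 V) = 1.04 V. LSB = 1.04 V / 2^18.
V_out = -0.52 + 171912 × (1.04/262144) V
      = -0.52 + 0.682024 = 0.162024 V.

162.0 mV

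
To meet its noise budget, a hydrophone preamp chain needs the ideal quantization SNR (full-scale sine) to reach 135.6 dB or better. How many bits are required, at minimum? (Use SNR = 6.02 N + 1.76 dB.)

6.02 N + 1.76 ≥ 135.6 gives N ≥ 22.233, so the minimum integer is 23.

23 bits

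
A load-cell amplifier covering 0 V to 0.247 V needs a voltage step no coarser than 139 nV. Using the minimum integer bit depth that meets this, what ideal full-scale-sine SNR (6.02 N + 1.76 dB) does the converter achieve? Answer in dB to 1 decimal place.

Span = 0.247 V.
Need 2^N ≥ 0.247 V / 139 nV = 1.777e6 → N_min = 21.
SNR = 6.02 × 21 + 1.76 = 128.18 dB.

128.2 dB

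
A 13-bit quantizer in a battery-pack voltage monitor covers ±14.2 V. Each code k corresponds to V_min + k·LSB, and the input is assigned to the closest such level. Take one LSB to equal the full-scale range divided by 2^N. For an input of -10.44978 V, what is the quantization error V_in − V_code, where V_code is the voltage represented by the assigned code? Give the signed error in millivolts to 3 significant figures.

Span: 14.2 V − (-14.2 V) = 28.4 V. LSB = 28.4 V / 2^13 ≈ 3.467 mV.
(-10.44978 − (-14.2)) / LSB = 3.75022 × 8192/28.4 = 1081.7536. Nearest integer: k = 1082.
V_code = -14.2 + (1082/8192) × 28.4 = -10.44892578 V.
Error = V_in − V_code = -10.44978 − (-10.44892578) = −0.854 mV.

−0.854 mV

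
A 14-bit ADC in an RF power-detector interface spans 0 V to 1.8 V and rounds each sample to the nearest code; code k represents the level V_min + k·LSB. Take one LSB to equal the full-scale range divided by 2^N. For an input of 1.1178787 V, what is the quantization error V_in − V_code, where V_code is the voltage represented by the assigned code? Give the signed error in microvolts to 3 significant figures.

+19.8 µV

Range is 1.8 V. LSB = 1.8 V / 2^14 ≈ 109.9 µV.
Position in LSBs: (1.1178787 − (0)) × 16384/1.8 = 10175.1803; rounding gives k = 10175.
V_code = 0 + (10175/16384) × 1.8 = 1.1178588867 V.
V_in − V_code = 1.1178787 − (1.1178588867) = +19.8 µV.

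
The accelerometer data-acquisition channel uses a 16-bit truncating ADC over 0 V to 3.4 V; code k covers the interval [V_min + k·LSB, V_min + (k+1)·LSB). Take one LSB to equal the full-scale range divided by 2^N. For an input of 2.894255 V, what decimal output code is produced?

55787

Span = 3.4 V. LSB = 3.4 V / 2^16 ≈ 51.88 µV.
V_in − V_min = 2.894255 − (0) = 2.894255 V.
Divide by LSB: 2.894255 × 65536/3.4 = 55787.6164.
Truncating gives code 55787.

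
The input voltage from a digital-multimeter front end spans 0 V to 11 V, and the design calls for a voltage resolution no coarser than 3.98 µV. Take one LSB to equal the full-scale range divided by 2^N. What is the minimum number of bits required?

V_FS = 11 V.
Levels needed ≥ 11/3.98 µV = 2.764e6. 2^22 = 4194304 suffices, so N_min = 22.

22 bits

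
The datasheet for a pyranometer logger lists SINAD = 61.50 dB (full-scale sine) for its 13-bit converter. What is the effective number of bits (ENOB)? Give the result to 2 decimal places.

9.92 bits

(61.50 − 1.76) / 6.02 = 59.74/6.02 = 9.9236 effective bits.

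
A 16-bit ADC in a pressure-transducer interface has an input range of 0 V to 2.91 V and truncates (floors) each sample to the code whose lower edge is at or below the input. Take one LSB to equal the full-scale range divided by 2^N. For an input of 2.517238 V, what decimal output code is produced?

Range is 2.91 V. LSB = 2.91 V / 2^16 ≈ 44.40 µV.
V_in − V_min = 2.517238 − (0) = 2.517238 V.
Divide by LSB: 2.517238 × 65536/2.91 = 56690.6218.
Truncating gives code 56690.

56690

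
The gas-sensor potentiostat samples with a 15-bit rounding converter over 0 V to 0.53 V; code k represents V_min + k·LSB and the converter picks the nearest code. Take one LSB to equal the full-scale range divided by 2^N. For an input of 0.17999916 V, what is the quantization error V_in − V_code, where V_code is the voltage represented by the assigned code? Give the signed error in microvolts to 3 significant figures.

−4.81 µV

Range is 0.53 V. LSB = 0.53 V / 2^15 ≈ 16.17 µV.
(0.17999916 − (0)) / LSB = 0.17999916 × 32768/0.53 = 11128.7028. Nearest integer: k = 11129.
Reconstructed level: 0 + 11129 × 0.53/32768 V = 0.18000396729 V.
e = 0.17999916 − (0.18000396729) = −4.81 µV.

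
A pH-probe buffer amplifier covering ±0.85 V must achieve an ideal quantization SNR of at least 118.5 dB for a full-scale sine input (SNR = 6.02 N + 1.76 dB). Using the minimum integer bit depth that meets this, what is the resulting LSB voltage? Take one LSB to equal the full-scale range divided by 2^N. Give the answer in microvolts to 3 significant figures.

1.62 µV

Range = 0.85 − (-0.85) = 1.7 V.
Solving 6.02 N ≥ 118.5 − 1.76: N ≥ 19.392. Round up → N = 20.
LSB = 1.7 V ÷ 2^20 = 1.7/1048576 V = 1.62 µV.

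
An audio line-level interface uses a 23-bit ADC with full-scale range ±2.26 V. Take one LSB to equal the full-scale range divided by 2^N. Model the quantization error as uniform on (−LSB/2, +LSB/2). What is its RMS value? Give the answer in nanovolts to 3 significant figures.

156 nV

Full-scale range = 2.26 V − (-2.26 V) = 4.52 V.
Step size = 4.52/8388608 V = 0.53883 µV.
RMS of a uniform error over width LSB is LSB/√12 = 156 nV.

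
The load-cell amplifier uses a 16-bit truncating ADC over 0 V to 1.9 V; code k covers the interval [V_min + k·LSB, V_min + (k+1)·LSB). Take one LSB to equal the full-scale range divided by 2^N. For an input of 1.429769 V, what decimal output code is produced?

49316

Range is 1.9 V. LSB = 1.9 V / 2^16 ≈ 28.99 µV.
(V_in − V_min) × 2^16/range = (1.429769 − (0)) × 65536/1.9 = 49316.495.
Floor → code = 49316.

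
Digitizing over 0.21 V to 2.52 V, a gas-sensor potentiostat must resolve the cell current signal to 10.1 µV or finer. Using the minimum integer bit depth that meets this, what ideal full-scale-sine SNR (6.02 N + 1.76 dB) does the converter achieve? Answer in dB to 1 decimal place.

110.1 dB

The full-scale span is 2.52 − (0.21) = 2.31 V.
Need 2^N ≥ 2.31 V / 10.1 µV = 228700 → N_min = 18.
SNR = 6.02 × 18 + 1.76 = 110.12 dB.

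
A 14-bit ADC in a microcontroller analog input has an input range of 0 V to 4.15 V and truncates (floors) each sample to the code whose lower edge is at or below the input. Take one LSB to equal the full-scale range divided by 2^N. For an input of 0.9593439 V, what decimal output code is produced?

3787

Span = 4.15 V. LSB = 4.15 V / 2^14 ≈ 253.3 µV.
(V_in − V_min) × 2^14/range = (0.9593439 − (0)) × 16384/4.15 = 3787.443.
Floor → code = 3787.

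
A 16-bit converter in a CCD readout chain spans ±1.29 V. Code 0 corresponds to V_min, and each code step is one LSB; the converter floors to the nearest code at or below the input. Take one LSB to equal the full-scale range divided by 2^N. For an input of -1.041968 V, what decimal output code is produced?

Span: 1.29 V − (-1.29 V) = 2.58 V. LSB = 2.58 V / 2^16 ≈ 39.37 µV.
code = ⌊(V_in − V_min)/LSB⌋ = ⌊(V_in − V_min) × 2^16 / range⌋
     = ⌊(-1.041968 − (-1.29)) × 65536 / 2.58⌋ = ⌊0.248032 × 65536/2.58⌋
     = ⌊6300.397⌋ = 6300.

6300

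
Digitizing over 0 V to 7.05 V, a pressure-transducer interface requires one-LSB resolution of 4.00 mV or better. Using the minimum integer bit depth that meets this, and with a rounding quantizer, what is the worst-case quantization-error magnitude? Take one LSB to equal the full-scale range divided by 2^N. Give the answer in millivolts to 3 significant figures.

1.72 mV

Span = 7.05 V.
Levels needed ≥ 7.05/4.00 mV = 1762. 2^11 = 2048 suffices, so N_min = 11.
LSB = 7.05 V / 2^11 = 3.4424 mV.
|e|_max = LSB/2 = 1.72 mV.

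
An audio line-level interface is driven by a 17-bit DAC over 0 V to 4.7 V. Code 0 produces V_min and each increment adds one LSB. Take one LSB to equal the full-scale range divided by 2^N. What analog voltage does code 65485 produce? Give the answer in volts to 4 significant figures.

Span = 4.7 V. LSB = 4.7 V / 2^17.
V_out = 0 + 65485 × (4.7/131072) V
      = 0 + 2.34817 = 2.34817 V.

2.348 V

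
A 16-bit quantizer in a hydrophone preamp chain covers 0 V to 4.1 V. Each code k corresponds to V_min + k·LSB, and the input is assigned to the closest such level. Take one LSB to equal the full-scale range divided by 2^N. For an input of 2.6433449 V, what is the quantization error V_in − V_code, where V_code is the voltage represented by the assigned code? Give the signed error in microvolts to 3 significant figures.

Full-scale range = 4.1 V. LSB = 4.1 V / 2^16 ≈ 62.56 µV.
(V_in − V_min)/LSB = (2.6433449 − (0)) × 65536/4.1 = 42252.2564 → nearest code k = 42252.
V_code = V_min + k × range/2^16 = 0 + 42252 × 4.1/65536 = 2.6433288574 V.
V_in − V_code = 2.6433449 − (2.6433288574) = +16.0 µV.

+16.0 µV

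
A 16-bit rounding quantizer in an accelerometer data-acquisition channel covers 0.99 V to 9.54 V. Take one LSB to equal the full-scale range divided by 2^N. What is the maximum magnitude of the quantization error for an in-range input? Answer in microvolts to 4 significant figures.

Full-scale range = 9.54 V − (0.99 V) = 8.55 V.
LSB = 8.55 V ÷ 2^16 = 8.55/65536 V = 130.463 µV.
|e|_max = LSB/2 = 65.23 µV.

65.23 µV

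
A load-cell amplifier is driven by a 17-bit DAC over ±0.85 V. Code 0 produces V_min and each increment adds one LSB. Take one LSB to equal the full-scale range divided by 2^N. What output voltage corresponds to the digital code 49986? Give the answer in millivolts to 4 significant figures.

-201.7 mV

Span: 0.85 V − (-0.85 V) = 1.7 V. LSB = 1.7 V / 2^17.
V_out = -0.85 + 49986 × (1.7/131072) V
      = -0.85 V + 0.648317 V = -0.201683 V.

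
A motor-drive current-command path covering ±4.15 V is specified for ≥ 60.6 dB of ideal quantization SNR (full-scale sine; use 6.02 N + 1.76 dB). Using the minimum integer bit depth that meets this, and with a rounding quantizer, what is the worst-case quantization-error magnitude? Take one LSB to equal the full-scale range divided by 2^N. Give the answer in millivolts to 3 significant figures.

Span: 4.15 V − (-4.15 V) = 8.3 V.
Required N = ⌈(60.6 − 1.76)/6.02⌉ = ⌈9.774⌉ = 10.
Step size = 8.3/1024 V = 8.1055 mV.
Half an LSB is 4.05 mV.

4.05 mV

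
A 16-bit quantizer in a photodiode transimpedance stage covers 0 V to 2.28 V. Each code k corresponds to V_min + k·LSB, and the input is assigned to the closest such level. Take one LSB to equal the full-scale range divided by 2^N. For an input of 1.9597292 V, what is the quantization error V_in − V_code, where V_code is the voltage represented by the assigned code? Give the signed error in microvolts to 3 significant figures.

+6.30 µV

V_FS = 2.28 V. LSB = 2.28 V / 2^16 ≈ 34.79 µV.
Position in LSBs: (1.9597292 − (0)) × 65536/2.28 = 56330.1811; rounding gives k = 56330.
V_code = V_min + k × range/2^16 = 0 + 56330 × 2.28/65536 = 1.9597229004 V.
V_in − V_code = 1.9597292 − (1.9597229004) = +6.30 µV.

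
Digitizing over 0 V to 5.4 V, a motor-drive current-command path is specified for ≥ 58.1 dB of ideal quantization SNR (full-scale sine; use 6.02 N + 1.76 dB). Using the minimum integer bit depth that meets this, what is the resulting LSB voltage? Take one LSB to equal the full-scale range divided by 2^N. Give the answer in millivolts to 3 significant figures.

Range is 5.4 V.
Solving 6.02 N ≥ 58.1 − 1.76: N ≥ 9.359. Round up → N = 10.
One LSB is 5.4 V / 1024 = 5.27 mV.

5.27 mV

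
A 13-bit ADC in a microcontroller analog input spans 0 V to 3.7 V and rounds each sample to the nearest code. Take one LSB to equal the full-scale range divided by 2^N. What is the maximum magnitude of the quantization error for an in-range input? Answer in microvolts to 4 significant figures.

225.8 µV

Range is 3.7 V.
One LSB is 3.7 V / 8192 = 451.660 µV.
|e|_max = LSB/2 = 225.8 µV.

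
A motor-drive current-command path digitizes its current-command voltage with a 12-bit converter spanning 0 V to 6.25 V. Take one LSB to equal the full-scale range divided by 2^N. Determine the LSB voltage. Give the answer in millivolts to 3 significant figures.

V_FS = 6.25 V.
There are 2^12 = 4096 steps.
LSB = 6.25 V ÷ 2^12 = 6.25/4096 V = 1.53 mV.

1.53 mV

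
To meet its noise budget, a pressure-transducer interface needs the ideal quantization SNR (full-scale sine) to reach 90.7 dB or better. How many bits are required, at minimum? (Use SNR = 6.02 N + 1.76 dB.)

Solving 6.02 N ≥ 90.7 − 1.76: N ≥ 14.774. Round up → N = 15.

15 bits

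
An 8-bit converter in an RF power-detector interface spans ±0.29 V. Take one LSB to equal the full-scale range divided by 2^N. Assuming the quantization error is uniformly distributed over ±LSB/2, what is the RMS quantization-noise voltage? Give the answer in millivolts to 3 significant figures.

0.654 mV

Range = 0.29 − (-0.29) = 0.58 V.
Step size = 0.58/256 V = 2.2656 mV.
σ_q = LSB/√12 = 2.2656 mV/3.4641 = 0.654 mV.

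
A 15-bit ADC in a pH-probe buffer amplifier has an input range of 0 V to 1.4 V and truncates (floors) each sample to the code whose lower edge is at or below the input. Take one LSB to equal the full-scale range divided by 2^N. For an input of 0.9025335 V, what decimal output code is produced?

21124

V_FS = 1.4 V. LSB = 1.4 V / 2^15 ≈ 42.72 µV.
(V_in − V_min) × 2^15/range = (0.9025335 − (0)) × 32768/1.4 = 21124.441.
Floor → code = 21124.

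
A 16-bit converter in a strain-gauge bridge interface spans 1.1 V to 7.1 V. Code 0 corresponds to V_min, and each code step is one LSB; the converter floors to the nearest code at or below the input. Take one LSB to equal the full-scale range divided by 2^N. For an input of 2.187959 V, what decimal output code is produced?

11883

Span: 7.1 V − (1.1 V) = 6 V. LSB = 6 V / 2^16 ≈ 91.55 µV.
code = ⌊(V_in − V_min)/LSB⌋ = ⌊(V_in − V_min) × 2^16 / range⌋
     = ⌊(2.187959 − (1.1)) × 65536 / 6⌋ = ⌊1.087959 × 65536/6⌋
     = ⌊11883.414⌋ = 11883.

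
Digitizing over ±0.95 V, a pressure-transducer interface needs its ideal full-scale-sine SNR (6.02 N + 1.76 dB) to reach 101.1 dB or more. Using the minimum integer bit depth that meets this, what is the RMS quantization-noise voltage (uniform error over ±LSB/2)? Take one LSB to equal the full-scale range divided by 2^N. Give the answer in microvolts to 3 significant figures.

Span: 0.95 V − (-0.95 V) = 1.9 V.
Required N = ⌈(101.1 − 1.76)/6.02⌉ = ⌈16.502⌉ = 17.
LSB = 1.9 V / 2^17 = 14.496 µV.
σ_q = LSB/√12 = 14.496 µV/3.4641 = 4.18 µV.

4.18 µV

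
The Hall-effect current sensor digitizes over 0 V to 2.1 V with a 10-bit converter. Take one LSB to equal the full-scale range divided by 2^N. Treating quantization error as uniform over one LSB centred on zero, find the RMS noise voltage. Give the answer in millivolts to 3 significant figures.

0.592 mV

Range is 2.1 V.
LSB = 2.1 V ÷ 2^10 = 2.1/1024 V = 2.0508 mV.
For a uniform distribution on [−LSB/2, +LSB/2], V_rms = LSB/√12 = 2.0508 mV/3.4641 = 0.592 mV.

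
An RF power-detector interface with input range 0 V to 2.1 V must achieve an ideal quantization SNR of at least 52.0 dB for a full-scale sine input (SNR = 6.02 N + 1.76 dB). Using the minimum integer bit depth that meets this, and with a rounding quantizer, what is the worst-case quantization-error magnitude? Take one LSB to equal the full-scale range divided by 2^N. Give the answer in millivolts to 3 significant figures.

Span = 2.1 V.
6.02 N + 1.76 ≥ 52.0 gives N ≥ 8.346, so the minimum integer is 9.
Step size = 2.1/512 V = 4.1016 mV.
Max error for round-to-nearest is LSB/2 = 2.05 mV.

2.05 mV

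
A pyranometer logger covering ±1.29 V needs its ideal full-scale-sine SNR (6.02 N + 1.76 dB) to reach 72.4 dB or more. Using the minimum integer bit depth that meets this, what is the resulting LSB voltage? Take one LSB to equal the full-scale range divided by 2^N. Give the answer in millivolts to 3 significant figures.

Range = 1.29 − (-1.29) = 2.58 V.
6.02 N + 1.76 ≥ 72.4 gives N ≥ 11.734, so the minimum integer is 12.
One LSB is 2.58 V / 4096 = 0.630 mV.

0.630 mV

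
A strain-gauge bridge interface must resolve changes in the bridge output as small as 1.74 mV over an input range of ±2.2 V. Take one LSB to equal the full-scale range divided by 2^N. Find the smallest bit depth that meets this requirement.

12 bits

Range = 2.2 − (-2.2) = 4.4 V.
4.4 V / 1.74 mV = 2529. Since 2^11 = 2048 and 2^12 = 4096, N = 12.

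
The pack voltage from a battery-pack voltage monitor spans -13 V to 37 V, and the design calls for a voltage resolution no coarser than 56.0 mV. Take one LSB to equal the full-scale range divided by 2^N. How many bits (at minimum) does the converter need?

Full-scale range = 37 V − (-13 V) = 50 V.
Levels needed ≥ 50/56.0 mV = 892.9. 2^10 = 1024 suffices, so N_min = 10.

10 bits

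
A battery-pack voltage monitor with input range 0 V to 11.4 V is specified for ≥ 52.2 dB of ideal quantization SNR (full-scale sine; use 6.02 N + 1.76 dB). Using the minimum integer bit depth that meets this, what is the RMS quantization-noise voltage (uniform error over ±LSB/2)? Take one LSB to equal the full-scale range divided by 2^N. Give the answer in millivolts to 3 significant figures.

V_FS = 11.4 V.
6.02 N + 1.76 ≥ 52.2 gives N ≥ 8.379, so the minimum integer is 9.
Step size = 11.4/512 V = 22.266 mV.
σ_q = LSB/√12 = 22.266 mV/3.4641 = 6.43 mV.

6.43 mV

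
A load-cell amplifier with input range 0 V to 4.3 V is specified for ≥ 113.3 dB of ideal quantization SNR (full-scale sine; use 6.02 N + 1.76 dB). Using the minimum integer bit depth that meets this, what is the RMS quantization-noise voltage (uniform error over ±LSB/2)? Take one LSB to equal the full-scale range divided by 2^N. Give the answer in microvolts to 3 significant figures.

V_FS = 4.3 V.
6.02 N + 1.76 ≥ 113.3 gives N ≥ 18.528, so the minimum integer is 19.
LSB = 4.3 V / 2^19 = 8.2016 µV.
σ_q = LSB/√12 = 8.2016 µV/3.4641 = 2.37 µV.

2.37 µV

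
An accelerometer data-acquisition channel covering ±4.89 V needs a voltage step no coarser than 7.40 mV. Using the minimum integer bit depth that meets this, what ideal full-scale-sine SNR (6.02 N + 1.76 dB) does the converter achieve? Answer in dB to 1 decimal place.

68.0 dB

Full-scale range = 4.89 V − (-4.89 V) = 9.78 V.
Need 2^N ≥ 9.78 V / 7.40 mV = 1322 → N_min = 11.
Ideal SNR at N = 11: 6.02·11 + 1.76 = 68.0 dB.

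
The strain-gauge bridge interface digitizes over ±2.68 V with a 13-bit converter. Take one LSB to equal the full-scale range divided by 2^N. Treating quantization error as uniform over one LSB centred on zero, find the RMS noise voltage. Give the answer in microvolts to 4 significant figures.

Span: 2.68 V − (-2.68 V) = 5.36 V.
LSB = 5.36 V ÷ 2^13 = 5.36/8192 V = 0.654297 mV.
V_rms = LSB/√12 = 0.654297 mV / √12 = 188.9 µV.

188.9 µV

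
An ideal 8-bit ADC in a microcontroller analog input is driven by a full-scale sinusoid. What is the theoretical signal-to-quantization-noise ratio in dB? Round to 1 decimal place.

SNR = 6.02·8 + 1.76 = 49.92 dB.

49.9 dB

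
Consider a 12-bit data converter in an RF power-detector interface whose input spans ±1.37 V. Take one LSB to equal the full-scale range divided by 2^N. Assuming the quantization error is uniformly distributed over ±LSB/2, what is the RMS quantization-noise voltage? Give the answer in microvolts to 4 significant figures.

193.1 µV

Range = 1.37 − (-1.37) = 2.74 V.
LSB = 2.74 V ÷ 2^12 = 2.74/4096 V = 0.668945 mV.
σ_q = LSB/√12 = 0.668945 mV/3.4641 = 193.1 µV.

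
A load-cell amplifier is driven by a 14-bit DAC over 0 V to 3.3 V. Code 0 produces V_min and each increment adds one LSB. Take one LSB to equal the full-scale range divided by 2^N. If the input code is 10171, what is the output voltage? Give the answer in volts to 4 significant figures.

Full-scale range = 3.3 V. LSB = 3.3 V / 2^14.
V_out = V_min + code × LSB = 0 V + 10171 × 3.3 V / 16384
      = 0 V + 2.04860 V = 2.04860 V.

2.049 V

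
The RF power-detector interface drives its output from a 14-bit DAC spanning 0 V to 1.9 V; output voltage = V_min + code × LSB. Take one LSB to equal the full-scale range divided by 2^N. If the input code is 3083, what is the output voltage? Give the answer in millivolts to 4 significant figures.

357.5 mV

V_FS = 1.9 V. LSB = 1.9 V / 2^14.
Output = V_min + (3083/16384) × range = 0 + 0.188171 × 1.9 V
      = 0 V + 0.357526 V = 0.357526 V.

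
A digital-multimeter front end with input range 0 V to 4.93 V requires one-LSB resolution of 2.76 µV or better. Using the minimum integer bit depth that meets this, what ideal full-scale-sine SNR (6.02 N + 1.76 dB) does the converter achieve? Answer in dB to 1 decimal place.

Span = 4.93 V.
4.93 V / 2.76 µV = 1.786e6. Since 2^20 = 1048576 and 2^21 = 2097152, N = 21.
Ideal SNR at N = 21: 6.02·21 + 1.76 = 128.2 dB.

128.2 dB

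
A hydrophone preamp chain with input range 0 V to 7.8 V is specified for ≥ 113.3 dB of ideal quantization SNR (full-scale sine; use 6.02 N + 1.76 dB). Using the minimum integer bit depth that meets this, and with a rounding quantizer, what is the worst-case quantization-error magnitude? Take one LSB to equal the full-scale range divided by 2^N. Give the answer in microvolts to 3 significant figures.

Span = 7.8 V.
Solving 6.02 N ≥ 113.3 − 1.76: N ≥ 18.528. Round up → N = 19.
LSB = 7.8 V / 2^19 = 14.877 µV.
Half an LSB is 7.44 µV.

7.44 µV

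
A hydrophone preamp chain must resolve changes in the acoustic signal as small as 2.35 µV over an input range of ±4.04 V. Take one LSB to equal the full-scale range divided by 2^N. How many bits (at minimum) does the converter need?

Range = 4.04 − (-4.04) = 8.08 V.
Need 2^N ≥ 8.08 V / 2.35 µV = 3.438e6 → N_min = 22.

22 bits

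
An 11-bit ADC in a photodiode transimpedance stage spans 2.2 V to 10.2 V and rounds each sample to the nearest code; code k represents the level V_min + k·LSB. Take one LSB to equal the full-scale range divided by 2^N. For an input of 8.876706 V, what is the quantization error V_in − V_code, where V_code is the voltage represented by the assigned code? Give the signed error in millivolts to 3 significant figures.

+0.925 mV

Full-scale range = 10.2 V − (2.2 V) = 8 V. LSB = 8 V / 2^11 ≈ 3.906 mV.
(V_in − V_min)/LSB = (8.876706 − (2.2)) × 2048/8 = 1709.2367 → nearest code k = 1709.
V_code = 2.2 + (1709/2048) × 8 = 8.875781250 V.
e = 8.876706 − (8.875781250) = +0.925 mV.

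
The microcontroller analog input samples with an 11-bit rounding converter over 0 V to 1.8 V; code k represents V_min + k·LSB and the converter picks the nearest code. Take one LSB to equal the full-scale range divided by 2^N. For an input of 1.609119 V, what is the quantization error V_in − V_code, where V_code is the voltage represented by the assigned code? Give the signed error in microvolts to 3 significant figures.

Span = 1.8 V. LSB = 1.8 V / 2^11 ≈ 0.8789 mV.
(V_in − V_min)/LSB = (1.609119 − (0)) × 2048/1.8 = 1830.8198 → nearest code k = 1831.
V_code = V_min + k × range/2^11 = 0 + 1831 × 1.8/2048 = 1.609277344 V.
V_in − V_code = 1.609119 − (1.609277344) = −158 µV.

−158 µV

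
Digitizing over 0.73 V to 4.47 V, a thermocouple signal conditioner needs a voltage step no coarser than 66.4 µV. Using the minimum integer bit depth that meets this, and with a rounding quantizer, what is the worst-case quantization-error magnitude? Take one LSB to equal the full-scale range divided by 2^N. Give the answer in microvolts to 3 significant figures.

28.5 µV

The full-scale span is 4.47 − (0.73) = 3.74 V.
Required number of levels: 3.74/66.4 µV = 56325; smallest N with 2^N ≥ that is 16.
LSB = 3.74 V ÷ 2^16 = 3.74/65536 V = 57.068 µV.
|e|_max = LSB/2 = 28.5 µV.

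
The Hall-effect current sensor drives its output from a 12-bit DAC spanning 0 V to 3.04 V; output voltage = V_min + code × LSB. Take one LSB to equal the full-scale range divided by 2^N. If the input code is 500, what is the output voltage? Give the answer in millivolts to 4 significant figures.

371.1 mV

Full-scale range = 3.04 V. LSB = 3.04 V / 2^12.
V_out = V_min + code × LSB = 0 V + 500 × 3.04 V / 4096
      = 0 V + 0.371094 V = 0.371094 V.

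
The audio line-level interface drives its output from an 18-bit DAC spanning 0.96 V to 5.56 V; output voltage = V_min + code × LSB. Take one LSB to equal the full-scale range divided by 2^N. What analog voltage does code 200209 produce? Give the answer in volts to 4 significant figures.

4.473 V

Span: 5.56 V − (0.96 V) = 4.6 V. LSB = 4.6 V / 2^18.
V_out = 0.96 + 200209 × (4.6/262144) V
      = 0.96 + 3.51319 = 4.47319 V.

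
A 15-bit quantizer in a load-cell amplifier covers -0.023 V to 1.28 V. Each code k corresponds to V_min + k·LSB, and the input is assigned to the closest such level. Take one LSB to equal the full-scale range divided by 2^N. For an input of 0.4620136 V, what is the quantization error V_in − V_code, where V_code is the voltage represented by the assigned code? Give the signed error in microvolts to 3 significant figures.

Full-scale range = 1.28 V − (-0.023 V) = 1.303 V. LSB = 1.303 V / 2^15 ≈ 39.76 µV.
Position in LSBs: (0.4620136 − (-0.023)) × 32768/1.303 = 12197.1801; rounding gives k = 12197.
Reconstructed level: -0.023 + 12197 × 1.303/32768 V = 0.46200643921 V.
Error = V_in − V_code = 0.4620136 − (0.46200643921) = +7.16 µV.

+7.16 µV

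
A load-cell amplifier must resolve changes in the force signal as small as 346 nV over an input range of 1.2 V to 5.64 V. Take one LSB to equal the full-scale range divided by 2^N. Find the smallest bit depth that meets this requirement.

Span: 5.64 V − (1.2 V) = 4.44 V.
4.44 V / 346 nV = 1.283e7. Since 2^23 = 8388608 and 2^24 = 16777216, N = 24.

24 bits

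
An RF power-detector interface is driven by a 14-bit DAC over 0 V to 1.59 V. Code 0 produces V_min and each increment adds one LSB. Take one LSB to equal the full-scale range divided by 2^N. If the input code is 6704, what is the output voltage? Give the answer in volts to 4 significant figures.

0.6506 V

Range is 1.59 V. LSB = 1.59 V / 2^14.
V_out = 0 + 6704 × (1.59/16384) V
      = 0 V + 0.650596 V = 0.650596 V.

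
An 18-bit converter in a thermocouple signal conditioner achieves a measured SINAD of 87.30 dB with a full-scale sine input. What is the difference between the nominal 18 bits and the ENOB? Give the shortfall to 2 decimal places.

Effective bits = (87.30 − 1.76)/6.02 = 14.2093.
Lost resolution: 18 − 14.2093 = 3.7907 bits.

3.79 bits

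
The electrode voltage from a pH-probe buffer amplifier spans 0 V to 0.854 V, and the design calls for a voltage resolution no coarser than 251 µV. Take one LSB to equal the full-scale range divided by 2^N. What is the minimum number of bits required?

12 bits

Range is 0.854 V.
Need 2^N ≥ 0.854 V / 251 µV = 3402 → N_min = 12.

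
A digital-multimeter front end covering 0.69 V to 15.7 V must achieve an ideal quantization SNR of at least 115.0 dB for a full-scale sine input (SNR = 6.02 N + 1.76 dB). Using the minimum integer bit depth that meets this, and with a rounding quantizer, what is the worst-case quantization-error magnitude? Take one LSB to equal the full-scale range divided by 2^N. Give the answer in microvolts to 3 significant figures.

The full-scale span is 15.7 − (0.69) = 15.01 V.
6.02 N + 1.76 ≥ 115.0 gives N ≥ 18.811, so the minimum integer is 19.
One LSB is 15.01 V / 524288 = 28.629 µV.
Max error for round-to-nearest is LSB/2 = 14.3 µV.

14.3 µV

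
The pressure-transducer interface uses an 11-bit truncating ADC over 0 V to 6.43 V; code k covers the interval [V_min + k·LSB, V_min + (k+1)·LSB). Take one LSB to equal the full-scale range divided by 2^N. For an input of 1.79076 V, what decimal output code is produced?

V_FS = 6.43 V. LSB = 6.43 V / 2^11 ≈ 3.140 mV.
V_in − V_min = 1.79076 − (0) = 1.79076 V.
Divide by LSB: 1.79076 × 2048/6.43 = 570.3696.
Truncating gives code 570.

570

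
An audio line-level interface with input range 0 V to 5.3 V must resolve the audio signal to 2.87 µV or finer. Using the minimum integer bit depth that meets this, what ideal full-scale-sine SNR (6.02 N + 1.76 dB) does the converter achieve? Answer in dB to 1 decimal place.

128.2 dB

V_FS = 5.3 V.
5.3 V / 2.87 µV = 1.847e6. Since 2^20 = 1048576 and 2^21 = 2097152, N = 21.
6.02(21) + 1.76 = 128.18 dB.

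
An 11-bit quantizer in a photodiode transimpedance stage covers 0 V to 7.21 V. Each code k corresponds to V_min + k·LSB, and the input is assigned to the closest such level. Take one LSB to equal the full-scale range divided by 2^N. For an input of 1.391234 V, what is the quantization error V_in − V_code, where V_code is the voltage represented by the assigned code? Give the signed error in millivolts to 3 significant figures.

+0.633 mV

Range is 7.21 V. LSB = 7.21 V / 2^11 ≈ 3.521 mV.
Position in LSBs: (1.391234 − (0)) × 2048/7.21 = 395.1799; rounding gives k = 395.
Reconstructed level: 0 + 395 × 7.21/2048 V = 1.390600586 V.
Error = V_in − V_code = 1.391234 − (1.390600586) = +0.633 mV.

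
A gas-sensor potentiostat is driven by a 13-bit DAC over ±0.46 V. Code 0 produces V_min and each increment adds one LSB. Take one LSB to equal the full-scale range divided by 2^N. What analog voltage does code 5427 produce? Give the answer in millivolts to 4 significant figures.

Full-scale range = 0.46 V − (-0.46 V) = 0.92 V. LSB = 0.92 V / 2^13.
V_out = V_min + code × LSB = -0.46 V + 5427 × 0.92 V / 8192
      = -0.46 V + 0.609478 V = 0.149478 V.

149.5 mV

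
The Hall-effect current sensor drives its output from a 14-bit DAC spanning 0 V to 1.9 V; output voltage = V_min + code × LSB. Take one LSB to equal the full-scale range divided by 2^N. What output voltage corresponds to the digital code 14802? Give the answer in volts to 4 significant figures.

Full-scale range = 1.9 V. LSB = 1.9 V / 2^14.
V_out = V_min + code × LSB = 0 V + 14802 × 1.9 V / 16384
      = 0 V + 1.71654 V = 1.71654 V.

1.717 V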